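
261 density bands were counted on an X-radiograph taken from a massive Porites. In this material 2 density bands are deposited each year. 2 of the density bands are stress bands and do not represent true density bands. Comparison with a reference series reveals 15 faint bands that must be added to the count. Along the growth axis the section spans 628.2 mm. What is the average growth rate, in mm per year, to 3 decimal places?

Adjusted count: 261 − 2 + 15 = 274 density bands.
Dividing by 2 density bands per year: 274 / 2 = 137 years.
Extension rate ≈ 628.2 / 137 = 4.585 mm per year.

4.585 mm per year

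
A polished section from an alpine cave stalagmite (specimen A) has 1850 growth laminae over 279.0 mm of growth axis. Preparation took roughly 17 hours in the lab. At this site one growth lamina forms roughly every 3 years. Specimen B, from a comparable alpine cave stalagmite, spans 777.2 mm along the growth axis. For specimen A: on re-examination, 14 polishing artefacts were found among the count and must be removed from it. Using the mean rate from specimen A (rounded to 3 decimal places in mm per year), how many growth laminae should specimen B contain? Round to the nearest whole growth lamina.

Specimen A: true growth lamina count = 1850 − 14 = 1836.
Specimen A: 1836 growth laminae at 3 years each span 1836 × 3 = 5508 years.
A: 279.0 mm over 5508 years gives 279.0 / 5508 ≈ 0.051 mm per year.
Specimen B: 777.2 mm / 0.051 mm per year = 15239.22 years; at 3 years per growth lamina that is 15239.22 / 3 ≈ 5080 growth laminae.

5080 growth laminae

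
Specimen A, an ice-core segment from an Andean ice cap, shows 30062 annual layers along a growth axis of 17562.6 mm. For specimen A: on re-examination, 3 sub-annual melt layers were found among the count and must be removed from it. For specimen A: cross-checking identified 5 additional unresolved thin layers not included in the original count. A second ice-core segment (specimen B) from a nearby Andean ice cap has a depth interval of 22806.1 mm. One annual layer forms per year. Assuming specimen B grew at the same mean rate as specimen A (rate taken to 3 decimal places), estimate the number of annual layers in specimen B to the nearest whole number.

39052 annual layers

Specimen A: adjusted count: 30062 − 3 + 5 = 30064 annual layers.
A: Extension rate ≈ 17562.6 / 30064 = 0.584 mm/yr.
B spans 22806.1 / 0.584 = 39051.54 years ≈ 39052 annual layers.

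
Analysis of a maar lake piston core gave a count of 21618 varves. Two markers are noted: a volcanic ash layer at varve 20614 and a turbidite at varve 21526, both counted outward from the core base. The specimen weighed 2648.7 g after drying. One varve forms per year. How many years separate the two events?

The two markers are separated by 21526 − 20614 = 912 varves.
That is 912 years at one varve per year.

912 years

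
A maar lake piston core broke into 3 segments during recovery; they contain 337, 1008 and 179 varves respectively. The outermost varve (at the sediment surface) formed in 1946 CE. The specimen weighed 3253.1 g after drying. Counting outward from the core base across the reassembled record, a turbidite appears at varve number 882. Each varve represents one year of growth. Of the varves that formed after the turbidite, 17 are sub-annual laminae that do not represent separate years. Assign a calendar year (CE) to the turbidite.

1321 CE

Total varves = 337 + 1008 + 179 = 1524.
Between varve 882 and the sediment surface there are 1524 − 882 = 642 varves.
642 − 17 false = 625 true varves after the turbidite.
1946 − 625 = 1321 CE.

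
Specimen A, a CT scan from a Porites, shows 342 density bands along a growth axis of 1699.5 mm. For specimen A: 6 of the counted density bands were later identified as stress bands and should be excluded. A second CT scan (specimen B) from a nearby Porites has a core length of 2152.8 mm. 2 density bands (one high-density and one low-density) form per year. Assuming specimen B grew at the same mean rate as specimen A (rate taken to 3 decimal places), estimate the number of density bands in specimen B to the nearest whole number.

426 density bands

Specimen A: adjusted count: 342 − 6 = 336 density bands.
Specimen A: with 2 density bands per year, 336 / 2 = 168 years.
A: 1699.5 mm over 168 years gives 1699.5 / 168 ≈ 10.116 mm/year.
For B, 2152.8 / 10.116 = 212.81 years; at 2 density bands per year that is 212.81 × 2 ≈ 426 density bands.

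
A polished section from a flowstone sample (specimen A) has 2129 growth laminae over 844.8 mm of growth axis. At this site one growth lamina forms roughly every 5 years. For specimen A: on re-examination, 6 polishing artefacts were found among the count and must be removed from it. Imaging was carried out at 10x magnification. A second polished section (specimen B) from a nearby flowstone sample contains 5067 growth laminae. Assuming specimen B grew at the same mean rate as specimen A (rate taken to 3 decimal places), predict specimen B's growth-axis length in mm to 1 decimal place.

Specimen A: adjusted count: 2129 − 6 = 2123 growth laminae.
Specimen A: at 5 years per growth lamina, 2123 × 5 = 10615 years.
A: Extension rate ≈ 844.8 / 10615 = 0.080 mm per year.
Specimen B: 5067 growth laminae at 5 years each span 5067 × 5 = 25335 years. For B, 0.080 mm/year × 25335 years = 2026.8 mm.

2026.8 mm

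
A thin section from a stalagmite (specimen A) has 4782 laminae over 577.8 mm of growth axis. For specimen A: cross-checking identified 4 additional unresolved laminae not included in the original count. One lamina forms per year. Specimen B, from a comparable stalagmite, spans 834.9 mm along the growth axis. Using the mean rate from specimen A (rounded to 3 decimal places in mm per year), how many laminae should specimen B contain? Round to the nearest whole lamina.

6900 laminae

Specimen A: true lamina count = 4782 + 4 = 4786.
A: Mean rate = 577.8 mm / 4786 years ≈ 0.121 mm per year.
For B, 834.9 / 0.121 = 6900.00 years ≈ 6900 laminae.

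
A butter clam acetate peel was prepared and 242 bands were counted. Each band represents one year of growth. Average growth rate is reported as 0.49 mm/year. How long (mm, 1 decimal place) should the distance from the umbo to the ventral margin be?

242 years of growth are recorded.
Predicted length = 0.49 mm/year × 242 years = 118.6 mm.

118.6 mm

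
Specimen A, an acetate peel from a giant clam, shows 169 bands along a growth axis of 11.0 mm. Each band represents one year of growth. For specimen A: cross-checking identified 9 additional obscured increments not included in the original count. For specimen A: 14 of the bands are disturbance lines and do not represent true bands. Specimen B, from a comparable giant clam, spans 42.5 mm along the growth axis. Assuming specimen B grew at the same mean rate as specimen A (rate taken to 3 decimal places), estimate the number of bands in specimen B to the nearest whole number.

634 bands

Specimen A: correcting the raw count gives 169 − 14 + 9 = 164 true bands.
A: Extension rate ≈ 11.0 / 164 = 0.067 mm per year.
B spans 42.5 / 0.067 = 634.33 years ≈ 634 bands.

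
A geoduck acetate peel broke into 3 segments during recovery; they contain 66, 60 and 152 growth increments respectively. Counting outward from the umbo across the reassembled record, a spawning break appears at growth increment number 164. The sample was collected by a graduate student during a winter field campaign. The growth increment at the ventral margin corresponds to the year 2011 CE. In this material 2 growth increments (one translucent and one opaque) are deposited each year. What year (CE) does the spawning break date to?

1954 CE

Total growth increments = 66 + 60 + 152 = 278.
278 − 164 = 114 growth increments lie beyond the spawning break toward the ventral margin.
With 2 growth increments per year, 114 / 2 = 57 years.
Counting back 57 years from 2011 CE places the spawning break in 2011 − 57 = 1954 CE.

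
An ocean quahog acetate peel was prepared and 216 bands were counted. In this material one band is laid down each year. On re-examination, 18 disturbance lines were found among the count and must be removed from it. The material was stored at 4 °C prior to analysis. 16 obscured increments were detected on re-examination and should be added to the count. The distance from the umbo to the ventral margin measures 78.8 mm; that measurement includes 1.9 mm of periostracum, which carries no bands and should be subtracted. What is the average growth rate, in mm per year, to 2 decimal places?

0.36 mm per year

Correcting the raw count gives 216 − 18 + 16 = 214 true bands.
Net length = 78.8 − 1.9 = 76.9 mm.
76.9 mm over 214 years gives 76.9 / 214 ≈ 0.36 mm per year.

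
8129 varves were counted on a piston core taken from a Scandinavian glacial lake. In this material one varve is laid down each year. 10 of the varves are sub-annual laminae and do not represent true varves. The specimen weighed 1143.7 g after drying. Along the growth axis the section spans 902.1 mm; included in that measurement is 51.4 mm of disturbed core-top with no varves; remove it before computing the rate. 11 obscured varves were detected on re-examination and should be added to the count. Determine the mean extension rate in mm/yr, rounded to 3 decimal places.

0.105 mm/yr

Adjusted count: 8129 − 10 + 11 = 8130 varves.
Net length = 902.1 − 51.4 = 850.7 mm.
Mean rate = 850.7 mm / 8130 years ≈ 0.105 mm/yr.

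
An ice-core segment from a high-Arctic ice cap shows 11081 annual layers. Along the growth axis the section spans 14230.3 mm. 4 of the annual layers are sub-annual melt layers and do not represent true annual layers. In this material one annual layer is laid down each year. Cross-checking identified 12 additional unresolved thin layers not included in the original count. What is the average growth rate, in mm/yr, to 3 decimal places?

1.283 mm/yr

After corrections the count is 11081 − 4 + 12 = 11089 annual layers.
14230.3 mm over 11089 years gives 14230.3 / 11089 ≈ 1.283 mm/yr.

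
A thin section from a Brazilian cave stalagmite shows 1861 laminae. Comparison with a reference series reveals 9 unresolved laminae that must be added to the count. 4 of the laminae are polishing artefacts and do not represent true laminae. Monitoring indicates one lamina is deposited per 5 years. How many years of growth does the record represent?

Adjusted count: 1861 − 4 + 9 = 1866 laminae.
1866 laminae at 5 years each span 1866 × 5 = 9330 years.

9330 years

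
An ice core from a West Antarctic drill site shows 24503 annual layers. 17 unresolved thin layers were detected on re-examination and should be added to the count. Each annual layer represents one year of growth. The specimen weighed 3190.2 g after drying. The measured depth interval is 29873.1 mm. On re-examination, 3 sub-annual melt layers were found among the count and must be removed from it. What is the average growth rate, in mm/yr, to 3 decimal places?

After corrections the count is 24503 − 3 + 17 = 24517 annual layers.
Extension rate ≈ 29873.1 / 24517 = 1.218 mm/yr.

1.218 mm/yr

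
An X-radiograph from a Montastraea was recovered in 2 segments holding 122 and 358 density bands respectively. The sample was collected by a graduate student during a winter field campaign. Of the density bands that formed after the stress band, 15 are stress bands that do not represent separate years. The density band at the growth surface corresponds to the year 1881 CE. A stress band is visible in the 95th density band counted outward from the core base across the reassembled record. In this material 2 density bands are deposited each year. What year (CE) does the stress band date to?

1696 CE

Total density bands = 122 + 358 = 480.
Between density band 95 and the growth surface there are 480 − 95 = 385 density bands.
Excluding 15 false density bands: 385 − 15 = 370.
370 density bands at 2 per year is 370 / 2 = 185 years.
Counting back 185 years from 1881 CE places the stress band in 1881 − 185 = 1696 CE.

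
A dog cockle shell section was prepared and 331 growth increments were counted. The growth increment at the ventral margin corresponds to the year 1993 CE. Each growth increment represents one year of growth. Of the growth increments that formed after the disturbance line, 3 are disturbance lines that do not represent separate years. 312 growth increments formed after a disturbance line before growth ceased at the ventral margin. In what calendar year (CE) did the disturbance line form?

312 growth increments formed after the disturbance line.
Excluding 3 false growth increments: 312 − 3 = 309.
Counting back 309 years from 1993 CE places the disturbance line in 1993 − 309 = 1684 CE.

1684 CE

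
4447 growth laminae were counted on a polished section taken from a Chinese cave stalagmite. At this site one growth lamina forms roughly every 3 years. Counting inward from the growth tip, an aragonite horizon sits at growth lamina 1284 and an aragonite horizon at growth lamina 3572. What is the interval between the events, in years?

6864 yr

Separation: 3572 − 1284 = 2288 growth laminae.
At 3 years per growth lamina, 2288 × 3 = 6864 years.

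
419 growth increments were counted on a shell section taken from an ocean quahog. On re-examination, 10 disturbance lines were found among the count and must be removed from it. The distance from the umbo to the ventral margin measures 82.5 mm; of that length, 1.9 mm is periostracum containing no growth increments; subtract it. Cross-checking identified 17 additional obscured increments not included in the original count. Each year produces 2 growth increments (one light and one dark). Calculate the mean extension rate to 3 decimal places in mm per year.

0.378 mm per year

Correcting the raw count gives 419 − 10 + 17 = 426 true growth increments.
Dividing by 2 growth increments per year: 426 / 2 = 213 years.
Net length = 82.5 − 1.9 = 80.6 mm.
Extension rate ≈ 80.6 / 213 = 0.378 mm per year.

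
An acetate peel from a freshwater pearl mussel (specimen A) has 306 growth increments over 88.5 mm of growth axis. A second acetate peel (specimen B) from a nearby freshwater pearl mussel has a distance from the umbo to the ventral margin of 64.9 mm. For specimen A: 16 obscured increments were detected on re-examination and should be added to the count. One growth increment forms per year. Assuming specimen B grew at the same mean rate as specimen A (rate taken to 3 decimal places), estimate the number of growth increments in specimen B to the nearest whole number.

236 growth increments

Specimen A: correcting the raw count gives 306 + 16 = 322 true growth increments.
A: Mean rate = 88.5 mm / 322 years ≈ 0.275 mm/year.
Specimen B: 64.9 mm / 0.275 mm per year = 236.00 years ≈ 236 growth increments.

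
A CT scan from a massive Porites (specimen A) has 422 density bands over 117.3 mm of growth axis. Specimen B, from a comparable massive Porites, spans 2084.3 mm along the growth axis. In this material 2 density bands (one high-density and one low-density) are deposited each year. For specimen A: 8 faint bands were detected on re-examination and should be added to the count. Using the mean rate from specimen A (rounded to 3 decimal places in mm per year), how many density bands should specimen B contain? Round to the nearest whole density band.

7635 density bands

Specimen A: true density band count = 422 + 8 = 430.
Specimen A: 430 density bands at 2 per year is 430 / 2 = 215 years.
A: Extension rate ≈ 117.3 / 215 = 0.546 mm per year.
For B, 2084.3 / 0.546 = 3817.40 years; at 2 density bands per year that is 3817.40 × 2 ≈ 7635 density bands.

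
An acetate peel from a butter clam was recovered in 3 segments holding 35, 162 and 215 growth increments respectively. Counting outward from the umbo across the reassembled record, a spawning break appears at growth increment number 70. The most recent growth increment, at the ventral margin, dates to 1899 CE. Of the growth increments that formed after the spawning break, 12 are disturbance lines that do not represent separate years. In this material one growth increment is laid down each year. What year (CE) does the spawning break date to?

1569 CE

Total growth increments = 35 + 162 + 215 = 412.
412 − 70 = 342 growth increments lie beyond the spawning break toward the ventral margin.
Removing the 12 false growth increments leaves 342 − 12 = 330 true growth increments beyond the spawning break.
The growth increment at the ventral margin is 1899 CE, so the spawning break dates to 1899 − 330 = 1569 CE.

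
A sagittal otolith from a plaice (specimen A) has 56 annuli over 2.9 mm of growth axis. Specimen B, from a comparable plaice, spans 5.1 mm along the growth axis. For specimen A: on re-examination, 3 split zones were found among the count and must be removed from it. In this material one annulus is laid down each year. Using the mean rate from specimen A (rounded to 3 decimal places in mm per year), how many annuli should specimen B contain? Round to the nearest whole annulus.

93 annuli

Specimen A: correcting the raw count gives 56 − 3 = 53 true annuli.
A: Mean rate = 2.9 mm / 53 years ≈ 0.055 mm/yr.
Specimen B: 5.1 mm / 0.055 mm per year = 92.73 years ≈ 93 annuli.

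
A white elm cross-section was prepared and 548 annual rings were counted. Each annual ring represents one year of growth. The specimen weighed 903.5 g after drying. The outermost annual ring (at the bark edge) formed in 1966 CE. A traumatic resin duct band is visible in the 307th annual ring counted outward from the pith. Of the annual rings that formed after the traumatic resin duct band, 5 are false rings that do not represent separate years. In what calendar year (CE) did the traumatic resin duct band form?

The traumatic resin duct band sits at annual ring 307 from the pith, so 548 − 307 = 241 annual rings formed after it.
Excluding 5 false annual rings: 241 − 5 = 236.
The annual ring at the bark edge is 1966 CE, so the traumatic resin duct band dates to 1966 − 236 = 1730 CE.

1730 CE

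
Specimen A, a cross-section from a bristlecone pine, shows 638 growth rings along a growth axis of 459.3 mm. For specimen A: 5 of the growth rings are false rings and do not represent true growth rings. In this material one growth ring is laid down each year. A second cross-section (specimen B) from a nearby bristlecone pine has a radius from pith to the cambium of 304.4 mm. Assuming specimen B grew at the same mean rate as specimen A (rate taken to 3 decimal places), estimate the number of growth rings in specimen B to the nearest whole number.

419 growth rings

Specimen A: true growth ring count = 638 − 5 = 633.
A: Extension rate ≈ 459.3 / 633 = 0.726 mm/year.
B spans 304.4 / 0.726 = 419.28 years ≈ 419 growth rings.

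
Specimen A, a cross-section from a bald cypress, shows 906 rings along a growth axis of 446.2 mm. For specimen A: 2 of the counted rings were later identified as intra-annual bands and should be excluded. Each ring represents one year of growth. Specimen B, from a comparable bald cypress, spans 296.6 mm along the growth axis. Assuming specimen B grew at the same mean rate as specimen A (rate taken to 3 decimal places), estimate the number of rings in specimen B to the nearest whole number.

Specimen A: adjusted count: 906 − 2 = 904 rings.
A: Extension rate ≈ 446.2 / 904 = 0.494 mm per year.
For B, 296.6 / 0.494 = 600.40 years ≈ 600 rings.

600 rings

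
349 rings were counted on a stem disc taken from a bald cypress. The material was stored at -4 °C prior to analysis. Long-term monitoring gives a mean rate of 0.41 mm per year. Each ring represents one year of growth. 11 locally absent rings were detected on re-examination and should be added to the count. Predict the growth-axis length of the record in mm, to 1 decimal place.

147.6 mm

True ring count = 349 + 11 = 360.
Length ≈ 0.41 × 360 = 147.6 mm.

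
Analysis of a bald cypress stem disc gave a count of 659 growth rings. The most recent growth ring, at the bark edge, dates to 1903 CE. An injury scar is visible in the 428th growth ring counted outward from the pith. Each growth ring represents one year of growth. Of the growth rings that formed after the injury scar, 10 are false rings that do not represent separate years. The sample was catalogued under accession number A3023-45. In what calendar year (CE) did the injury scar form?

1682 CE

Between growth ring 428 and the bark edge there are 659 − 428 = 231 growth rings.
Excluding 10 false growth rings: 231 − 10 = 221.
1903 − 221 = 1682 CE.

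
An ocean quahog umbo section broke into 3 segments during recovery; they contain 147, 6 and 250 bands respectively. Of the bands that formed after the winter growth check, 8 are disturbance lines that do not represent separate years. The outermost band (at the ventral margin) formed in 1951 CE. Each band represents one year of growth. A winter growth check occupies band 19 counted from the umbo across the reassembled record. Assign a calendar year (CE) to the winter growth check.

1575 CE

Total bands = 147 + 6 + 250 = 403.
The winter growth check sits at band 19 from the umbo, so 403 − 19 = 384 bands formed after it.
Excluding 8 false bands: 384 − 8 = 376.
Counting back 376 years from 1951 CE places the winter growth check in 1951 − 376 = 1575 CE.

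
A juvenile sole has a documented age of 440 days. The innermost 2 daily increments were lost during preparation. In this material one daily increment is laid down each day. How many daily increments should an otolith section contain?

Expected daily increments over 440 days: 440.
Less the 2 uncaptured daily increments: 440 − 2 = 438.

438 daily increments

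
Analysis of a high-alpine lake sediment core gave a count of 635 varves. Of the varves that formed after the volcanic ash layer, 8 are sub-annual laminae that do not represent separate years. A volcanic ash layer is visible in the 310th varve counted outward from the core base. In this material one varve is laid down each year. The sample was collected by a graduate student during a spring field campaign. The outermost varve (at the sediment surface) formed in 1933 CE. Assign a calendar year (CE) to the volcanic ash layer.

Between varve 310 and the sediment surface there are 635 − 310 = 325 varves.
325 − 8 false = 317 true varves after the volcanic ash layer.
The varve at the sediment surface is 1933 CE, so the volcanic ash layer dates to 1933 − 317 = 1616 CE.

1616 CE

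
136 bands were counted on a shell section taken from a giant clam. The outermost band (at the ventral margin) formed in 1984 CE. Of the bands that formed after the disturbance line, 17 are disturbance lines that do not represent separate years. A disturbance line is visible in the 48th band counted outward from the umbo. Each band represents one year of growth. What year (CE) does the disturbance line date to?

Between band 48 and the ventral margin there are 136 − 48 = 88 bands.
Excluding 17 false bands: 88 − 17 = 71.
1984 − 71 = 1913 CE.

1913 CE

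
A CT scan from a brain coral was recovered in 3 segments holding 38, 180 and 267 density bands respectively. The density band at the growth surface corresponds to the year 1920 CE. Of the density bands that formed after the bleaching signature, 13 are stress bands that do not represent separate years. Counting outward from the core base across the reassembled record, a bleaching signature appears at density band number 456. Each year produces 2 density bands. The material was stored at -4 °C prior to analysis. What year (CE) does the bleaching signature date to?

1912 CE

Total density bands = 38 + 180 + 267 = 485.
Between density band 456 and the growth surface there are 485 − 456 = 29 density bands.
29 − 13 false = 16 true density bands after the bleaching signature.
With 2 density bands per year, 16 / 2 = 8 years.
The density band at the growth surface is 1920 CE, so the bleaching signature dates to 1920 − 8 = 1912 CE.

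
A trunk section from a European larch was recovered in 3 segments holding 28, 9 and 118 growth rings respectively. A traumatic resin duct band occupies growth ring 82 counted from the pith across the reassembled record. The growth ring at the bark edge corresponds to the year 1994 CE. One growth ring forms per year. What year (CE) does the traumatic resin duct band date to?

Total growth rings = 28 + 9 + 118 = 155.
The traumatic resin duct band sits at growth ring 82 from the pith, so 155 − 82 = 73 growth rings formed after it.
Counting back 73 years from 1994 CE places the traumatic resin duct band in 1994 − 73 = 1921 CE.

1921 CE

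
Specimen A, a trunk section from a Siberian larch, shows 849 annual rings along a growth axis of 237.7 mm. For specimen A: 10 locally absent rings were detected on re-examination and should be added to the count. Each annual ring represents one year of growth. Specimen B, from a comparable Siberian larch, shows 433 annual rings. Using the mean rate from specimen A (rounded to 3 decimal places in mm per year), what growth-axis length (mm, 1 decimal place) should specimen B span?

Specimen A: correcting the raw count gives 849 + 10 = 859 true annual rings.
A: Mean rate = 237.7 mm / 859 years ≈ 0.277 mm per year.
For B, 0.277 mm/year × 433 years = 119.9 mm.

119.9 mm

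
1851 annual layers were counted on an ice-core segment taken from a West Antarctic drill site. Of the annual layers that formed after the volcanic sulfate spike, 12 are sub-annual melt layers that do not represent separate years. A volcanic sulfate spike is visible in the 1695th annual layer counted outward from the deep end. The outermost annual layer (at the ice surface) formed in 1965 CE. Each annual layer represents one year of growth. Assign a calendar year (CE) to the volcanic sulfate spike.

The volcanic sulfate spike sits at annual layer 1695 from the deep end, so 1851 − 1695 = 156 annual layers formed after it.
Removing the 12 false annual layers leaves 156 − 12 = 144 true annual layers beyond the volcanic sulfate spike.
1965 − 144 = 1821 CE.

1821 CE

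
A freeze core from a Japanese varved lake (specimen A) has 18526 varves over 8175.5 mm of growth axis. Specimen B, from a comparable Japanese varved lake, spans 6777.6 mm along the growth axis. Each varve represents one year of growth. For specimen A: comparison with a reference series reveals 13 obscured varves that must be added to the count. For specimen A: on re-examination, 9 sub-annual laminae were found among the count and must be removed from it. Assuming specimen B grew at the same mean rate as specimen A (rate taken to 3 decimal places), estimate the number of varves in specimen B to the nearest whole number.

15369 varves

Specimen A: correcting the raw count gives 18526 − 9 + 13 = 18530 true varves.
A: Mean rate = 8175.5 mm / 18530 years ≈ 0.441 mm/yr.
For B, 6777.6 / 0.441 = 15368.71 years ≈ 15369 varves.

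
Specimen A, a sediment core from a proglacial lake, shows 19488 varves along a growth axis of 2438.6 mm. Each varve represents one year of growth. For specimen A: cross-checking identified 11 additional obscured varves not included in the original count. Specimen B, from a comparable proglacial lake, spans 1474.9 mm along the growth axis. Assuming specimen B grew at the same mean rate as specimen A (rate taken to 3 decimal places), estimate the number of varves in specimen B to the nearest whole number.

Specimen A: true varve count = 19488 + 11 = 19499.
A: 2438.6 mm over 19499 years gives 2438.6 / 19499 ≈ 0.125 mm/yr.
Specimen B: 1474.9 mm / 0.125 mm per year = 11799.20 years ≈ 11799 varves.

11799 varves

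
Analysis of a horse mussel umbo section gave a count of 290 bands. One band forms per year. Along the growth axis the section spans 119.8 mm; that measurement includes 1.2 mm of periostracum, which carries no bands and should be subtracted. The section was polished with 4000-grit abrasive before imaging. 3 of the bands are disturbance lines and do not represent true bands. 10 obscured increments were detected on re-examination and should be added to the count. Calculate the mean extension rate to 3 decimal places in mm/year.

0.399 mm/year

True band count = 290 − 3 + 10 = 297.
Net length = 119.8 − 1.2 = 118.6 mm.
Extension rate ≈ 118.6 / 297 = 0.399 mm/year.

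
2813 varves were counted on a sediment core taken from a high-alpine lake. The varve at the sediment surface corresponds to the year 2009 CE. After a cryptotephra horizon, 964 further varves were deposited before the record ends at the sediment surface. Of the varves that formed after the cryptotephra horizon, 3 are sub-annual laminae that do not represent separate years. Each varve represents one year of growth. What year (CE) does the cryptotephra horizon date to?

1048 CE

There are 964 varves younger than the cryptotephra horizon.
Excluding 3 false varves: 964 − 3 = 961.
Counting back 961 years from 2009 CE places the cryptotephra horizon in 2009 − 961 = 1048 CE.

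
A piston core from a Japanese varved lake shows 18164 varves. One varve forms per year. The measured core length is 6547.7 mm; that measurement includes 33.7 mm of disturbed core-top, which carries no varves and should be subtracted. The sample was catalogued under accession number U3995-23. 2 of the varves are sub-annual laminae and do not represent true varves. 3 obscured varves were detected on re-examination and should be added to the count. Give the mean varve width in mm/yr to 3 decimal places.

After corrections the count is 18164 − 2 + 3 = 18165 varves.
Net length = 6547.7 − 33.7 = 6514.0 mm.
Extension rate ≈ 6514.0 / 18165 = 0.359 mm/yr.

0.359 mm/yr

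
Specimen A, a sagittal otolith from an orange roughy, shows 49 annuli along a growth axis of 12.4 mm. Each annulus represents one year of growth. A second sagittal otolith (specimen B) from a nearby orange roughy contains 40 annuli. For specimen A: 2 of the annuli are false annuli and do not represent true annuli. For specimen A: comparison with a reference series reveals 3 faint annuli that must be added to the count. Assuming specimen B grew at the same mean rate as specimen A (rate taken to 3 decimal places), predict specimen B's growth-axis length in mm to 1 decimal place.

9.9 mm

Specimen A: correcting the raw count gives 49 − 2 + 3 = 50 true annuli.
A: 12.4 mm over 50 years gives 12.4 / 50 ≈ 0.248 mm/year.
For B, 0.248 mm/year × 40 years = 9.9 mm.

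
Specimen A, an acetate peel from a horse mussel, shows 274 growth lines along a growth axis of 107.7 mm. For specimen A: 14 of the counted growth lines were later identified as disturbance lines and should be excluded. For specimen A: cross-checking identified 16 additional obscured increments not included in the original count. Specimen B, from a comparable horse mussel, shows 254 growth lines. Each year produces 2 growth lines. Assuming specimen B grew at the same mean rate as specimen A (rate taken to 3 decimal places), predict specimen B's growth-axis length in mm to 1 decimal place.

99.1 mm

Specimen A: adjusted count: 274 − 14 + 16 = 276 growth lines.
Specimen A: 276 growth lines at 2 per year is 276 / 2 = 138 years.
A: 107.7 mm over 138 years gives 107.7 / 138 ≈ 0.780 mm per year.
Specimen B: dividing by 2 growth lines per year: 254 / 2 = 127 years. For B, 0.780 mm/year × 127 years = 99.1 mm.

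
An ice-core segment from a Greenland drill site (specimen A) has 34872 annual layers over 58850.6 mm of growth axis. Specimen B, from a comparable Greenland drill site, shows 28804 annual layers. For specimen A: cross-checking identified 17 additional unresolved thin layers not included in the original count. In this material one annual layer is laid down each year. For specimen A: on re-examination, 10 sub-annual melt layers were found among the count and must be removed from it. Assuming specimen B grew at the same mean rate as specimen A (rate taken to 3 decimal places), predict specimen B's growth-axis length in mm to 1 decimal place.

Specimen A: adjusted count: 34872 − 10 + 17 = 34879 annual layers.
A: Extension rate ≈ 58850.6 / 34879 = 1.687 mm per year.
Length of B = 1.687 × 28804 = 48592.3 mm.

48592.3 mm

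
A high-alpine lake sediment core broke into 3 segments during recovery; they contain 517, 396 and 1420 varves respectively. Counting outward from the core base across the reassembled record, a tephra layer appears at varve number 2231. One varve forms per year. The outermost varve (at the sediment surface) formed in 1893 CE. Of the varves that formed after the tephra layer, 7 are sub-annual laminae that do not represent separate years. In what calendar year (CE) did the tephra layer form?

1798 CE

Total varves = 517 + 396 + 1420 = 2333.
Between varve 2231 and the sediment surface there are 2333 − 2231 = 102 varves.
Excluding 7 false varves: 102 − 7 = 95.
1893 − 95 = 1798 CE.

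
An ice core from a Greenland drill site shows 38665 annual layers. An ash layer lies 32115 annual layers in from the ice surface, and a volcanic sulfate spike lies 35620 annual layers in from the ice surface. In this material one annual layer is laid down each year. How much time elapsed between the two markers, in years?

35620 − 32115 = 3505 annual layers lie between the two events.
That is 3505 years at one annual layer per year.

3505 yr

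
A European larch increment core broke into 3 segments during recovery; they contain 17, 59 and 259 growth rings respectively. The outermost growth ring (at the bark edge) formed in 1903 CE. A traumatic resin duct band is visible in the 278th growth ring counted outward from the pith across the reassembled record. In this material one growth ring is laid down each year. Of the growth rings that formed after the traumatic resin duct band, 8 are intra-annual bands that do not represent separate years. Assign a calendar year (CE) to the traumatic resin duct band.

1854 CE

Total growth rings = 17 + 59 + 259 = 335.
335 − 278 = 57 growth rings lie beyond the traumatic resin duct band toward the bark edge.
Removing the 8 false growth rings leaves 57 − 8 = 49 true growth rings beyond the traumatic resin duct band.
The growth ring at the bark edge is 1903 CE, so the traumatic resin duct band dates to 1903 − 49 = 1854 CE.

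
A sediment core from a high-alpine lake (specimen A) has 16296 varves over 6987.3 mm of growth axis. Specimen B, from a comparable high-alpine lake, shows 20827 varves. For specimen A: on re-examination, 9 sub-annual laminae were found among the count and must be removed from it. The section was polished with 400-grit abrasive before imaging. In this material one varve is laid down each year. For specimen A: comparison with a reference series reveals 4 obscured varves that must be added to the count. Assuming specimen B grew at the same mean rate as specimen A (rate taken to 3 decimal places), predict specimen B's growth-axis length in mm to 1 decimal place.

Specimen A: after corrections the count is 16296 − 9 + 4 = 16291 varves.
A: Extension rate ≈ 6987.3 / 16291 = 0.429 mm per year.
For B, 0.429 mm/year × 20827 years = 8934.8 mm.

8934.8 mm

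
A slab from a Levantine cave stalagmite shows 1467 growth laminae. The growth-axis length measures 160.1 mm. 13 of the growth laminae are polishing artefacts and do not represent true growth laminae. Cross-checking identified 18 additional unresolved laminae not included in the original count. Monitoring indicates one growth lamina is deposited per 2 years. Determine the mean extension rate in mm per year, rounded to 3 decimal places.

0.054 mm per year

True growth lamina count = 1467 − 13 + 18 = 1472.
1472 growth laminae at 2 years each span 1472 × 2 = 2944 years.
160.1 mm over 2944 years gives 160.1 / 2944 ≈ 0.054 mm per year.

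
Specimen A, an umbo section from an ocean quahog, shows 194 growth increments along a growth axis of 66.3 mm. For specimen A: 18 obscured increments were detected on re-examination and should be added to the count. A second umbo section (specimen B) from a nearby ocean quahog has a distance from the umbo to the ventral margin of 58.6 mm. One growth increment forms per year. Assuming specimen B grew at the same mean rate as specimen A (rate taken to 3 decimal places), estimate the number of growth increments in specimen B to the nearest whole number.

Specimen A: true growth increment count = 194 + 18 = 212.
A: Mean rate = 66.3 mm / 212 years ≈ 0.313 mm per year.
For B, 58.6 / 0.313 = 187.22 years ≈ 187 growth increments.

187 growth increments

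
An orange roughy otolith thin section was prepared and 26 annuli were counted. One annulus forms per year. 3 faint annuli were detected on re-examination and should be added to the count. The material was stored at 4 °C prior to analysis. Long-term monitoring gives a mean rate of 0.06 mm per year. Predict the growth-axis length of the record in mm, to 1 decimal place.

True annulus count = 26 + 3 = 29.
Length ≈ 0.06 × 29 = 1.7 mm.

1.7 mm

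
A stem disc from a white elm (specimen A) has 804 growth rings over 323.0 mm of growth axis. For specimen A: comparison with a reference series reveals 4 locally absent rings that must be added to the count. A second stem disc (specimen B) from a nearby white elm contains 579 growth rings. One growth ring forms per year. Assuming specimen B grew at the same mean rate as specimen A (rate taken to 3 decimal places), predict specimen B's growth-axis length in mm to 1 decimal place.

231.6 mm

Specimen A: adjusted count: 804 + 4 = 808 growth rings.
A: Extension rate ≈ 323.0 / 808 = 0.400 mm/year.
For B, 0.400 mm/year × 579 years = 231.6 mm.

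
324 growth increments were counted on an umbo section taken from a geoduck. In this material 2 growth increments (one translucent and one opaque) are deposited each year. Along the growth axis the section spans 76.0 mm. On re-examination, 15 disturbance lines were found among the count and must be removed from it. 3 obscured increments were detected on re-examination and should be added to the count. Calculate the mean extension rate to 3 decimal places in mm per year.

0.487 mm per year

Correcting the raw count gives 324 − 15 + 3 = 312 true growth increments.
With 2 growth increments per year, 312 / 2 = 156 years.
Mean rate = 76.0 mm / 156 years ≈ 0.487 mm per year.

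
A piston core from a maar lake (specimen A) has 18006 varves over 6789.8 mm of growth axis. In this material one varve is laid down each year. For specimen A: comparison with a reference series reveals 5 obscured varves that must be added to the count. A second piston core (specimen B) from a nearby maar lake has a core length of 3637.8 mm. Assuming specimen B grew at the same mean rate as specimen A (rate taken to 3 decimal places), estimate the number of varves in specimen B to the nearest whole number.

Specimen A: true varve count = 18006 + 5 = 18011.
A: Mean rate = 6789.8 mm / 18011 years ≈ 0.377 mm per year.
For B, 3637.8 / 0.377 = 9649.34 years ≈ 9649 varves.

9649 varves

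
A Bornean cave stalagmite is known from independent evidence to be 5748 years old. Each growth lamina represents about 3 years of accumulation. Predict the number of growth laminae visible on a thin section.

1916 growth laminae

Expected growth laminae: 5748 / 3 = 1916.
So 1916 growth laminae should be present.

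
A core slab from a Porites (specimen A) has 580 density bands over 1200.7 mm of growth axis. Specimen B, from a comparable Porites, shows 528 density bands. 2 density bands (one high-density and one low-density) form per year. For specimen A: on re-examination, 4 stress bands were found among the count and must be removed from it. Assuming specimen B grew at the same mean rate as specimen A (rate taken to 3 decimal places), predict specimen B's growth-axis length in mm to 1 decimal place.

Specimen A: adjusted count: 580 − 4 = 576 density bands.
Specimen A: with 2 density bands per year, 576 / 2 = 288 years.
A: Extension rate ≈ 1200.7 / 288 = 4.169 mm per year.
Specimen B: with 2 density bands per year, 528 / 2 = 264 years. Length of B = 4.169 × 264 = 1100.6 mm.

1100.6 mm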